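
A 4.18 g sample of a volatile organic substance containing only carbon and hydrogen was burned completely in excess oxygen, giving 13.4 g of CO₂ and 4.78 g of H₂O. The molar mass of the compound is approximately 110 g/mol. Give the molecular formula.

C8H14

mol C = 13.4 g CO₂ ÷ 44.009 g/mol = 0.3045 mol
mol H = 2 × 4.78 g H₂O ÷ 18.015 g/mol = 0.5307 mol
Divide by the smallest (0.3045 mol): C 1.000, H 1.743
Multiplying each by 4 gives whole numbers: C 4.00, H 6.97
Empirical formula: C4H7
Empirical-formula mass = 55.10 g/mol; 110 ÷ 55.10 ≈ 2, so the molecular formula is C8H14.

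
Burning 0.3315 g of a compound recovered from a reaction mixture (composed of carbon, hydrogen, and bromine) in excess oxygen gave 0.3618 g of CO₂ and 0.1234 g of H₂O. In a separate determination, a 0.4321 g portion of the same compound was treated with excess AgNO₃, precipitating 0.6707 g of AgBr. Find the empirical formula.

C3H5Br

mol C = 0.3618 g CO₂ ÷ 44.009 g/mol = 0.0082210 mol
mol H = 2 × 0.1234 g H₂O ÷ 18.015 g/mol = 0.013700 mol
From the AgBr data: mol Br per gram of compound = (0.6707 ÷ 187.772) ÷ 0.4321 = 0.0082663 mol/g, so in the 0.3315 g combustion sample mol Br = 0.0027403 mol
Divide by the smallest (0.0027403 mol): C 3.000, H 4.999, Br 1.000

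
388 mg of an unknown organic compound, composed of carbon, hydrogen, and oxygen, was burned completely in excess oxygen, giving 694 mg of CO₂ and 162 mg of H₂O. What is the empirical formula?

C7H8O5

mol C = 0.694 g CO₂ ÷ 44.009 g/mol = 0.01577 mol
mol H = 2 × 0.162 g H₂O ÷ 18.015 g/mol = 0.01799 mol
mass O = 0.388 − (0.1894 + 0.01813) = 0.1805 g → mol O = 0.1805 ÷ 15.999 = 0.01128 mol
Divide by the smallest (0.01128 mol): C 1.398, H 1.594, O 1.000
Multiplying each by 5 gives whole numbers: C 6.99, H 7.97, O 5.00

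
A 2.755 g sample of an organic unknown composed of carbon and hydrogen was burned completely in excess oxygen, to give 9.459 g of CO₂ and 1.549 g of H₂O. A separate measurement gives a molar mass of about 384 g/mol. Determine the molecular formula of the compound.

mol C = 9.459 g CO₂ ÷ 44.009 g/mol = 0.21493 mol
mol H = 2 × 1.549 g H₂O ÷ 18.015 g/mol = 0.17197 mol
Divide by the smallest (0.17197 mol): C 1.250, H 1.000
Multiplying each by 4 gives whole numbers: C 5.00, H 4.00
Empirical formula: C5H4
Empirical-formula mass = 64.09 g/mol; 384 ÷ 64.09 ≈ 6, so the molecular formula is C30H24.

C30H24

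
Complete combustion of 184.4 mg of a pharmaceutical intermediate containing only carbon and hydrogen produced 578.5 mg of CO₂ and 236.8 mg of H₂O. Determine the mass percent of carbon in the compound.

mol C = 0.5785 g CO₂ ÷ 44.009 g/mol = 0.013145 mol
mol H = 2 × 0.2368 g H₂O ÷ 18.015 g/mol = 0.026289 mol
mass % C = 0.15789 g ÷ 0.1844 g × 100%

85.62%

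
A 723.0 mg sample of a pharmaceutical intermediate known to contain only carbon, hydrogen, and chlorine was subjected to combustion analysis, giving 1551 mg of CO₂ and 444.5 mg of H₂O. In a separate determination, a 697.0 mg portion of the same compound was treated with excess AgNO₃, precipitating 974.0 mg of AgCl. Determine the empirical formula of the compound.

C5H7Cl

mol C = 1.551 g CO₂ ÷ 44.009 g/mol = 0.035243 mol
mol H = 2 × 0.4445 g H₂O ÷ 18.015 g/mol = 0.049348 mol
From the AgCl data: mol Cl per gram of compound = (0.9740 ÷ 143.318) ÷ 0.6970 = 0.0097505 mol/g, so in the 0.7230 g combustion sample mol Cl = 0.0070496 mol
Divide by the smallest (0.0070496 mol): C 4.999, H 7.000, Cl 1.000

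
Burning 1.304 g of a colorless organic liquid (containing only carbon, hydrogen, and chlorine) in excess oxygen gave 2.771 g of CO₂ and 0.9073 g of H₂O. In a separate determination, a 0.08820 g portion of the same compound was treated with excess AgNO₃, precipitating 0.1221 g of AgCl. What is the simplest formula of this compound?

mol C = 2.771 g CO₂ ÷ 44.009 g/mol = 0.062964 mol
mol H = 2 × 0.9073 g H₂O ÷ 18.015 g/mol = 0.10073 mol
From the AgCl data: mol Cl per gram of compound = (0.1221 ÷ 143.318) ÷ 0.08820 = 0.0096593 mol/g, so in the 1.304 g combustion sample mol Cl = 0.012596 mol
Divide by the smallest (0.012596 mol): C 4.999, H 7.997, Cl 1.000

C5H8Cl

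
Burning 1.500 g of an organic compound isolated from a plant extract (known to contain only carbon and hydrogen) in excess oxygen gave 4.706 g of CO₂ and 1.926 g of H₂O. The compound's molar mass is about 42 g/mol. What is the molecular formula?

mol C = 4.706 g CO₂ ÷ 44.009 g/mol = 0.10693 mol
mol H = 2 × 1.926 g H₂O ÷ 18.015 g/mol = 0.21382 mol
Divide by the smallest (0.10693 mol): C 1.000, H 2.000
Empirical formula: CH2
Empirical-formula mass = 14.03 g/mol; 42 ÷ 14.03 ≈ 3, so the molecular formula is C3H6.

C3H6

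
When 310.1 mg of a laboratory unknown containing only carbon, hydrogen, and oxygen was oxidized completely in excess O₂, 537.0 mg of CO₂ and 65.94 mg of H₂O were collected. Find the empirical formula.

mol C = 0.5370 g CO₂ ÷ 44.009 g/mol = 0.012202 mol
mol H = 2 × 0.06594 g H₂O ÷ 18.015 g/mol = 0.0073206 mol
mass O = 0.3101 − (0.14656 + 0.0073791) = 0.15616 g → mol O = 0.15616 ÷ 15.999 = 0.0097607 mol
Divide by the smallest (0.0073206 mol): C 1.667, H 1.000, O 1.333
Multiplying each by 3 gives whole numbers: C 5.00, H 3.00, O 4.00

C5H3O4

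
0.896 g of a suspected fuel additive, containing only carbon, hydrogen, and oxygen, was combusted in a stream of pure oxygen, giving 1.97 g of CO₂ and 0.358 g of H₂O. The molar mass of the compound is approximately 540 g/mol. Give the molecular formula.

C27H24O12

mol C = 1.97 g CO₂ ÷ 44.009 g/mol = 0.04476 mol
mol H = 2 × 0.358 g H₂O ÷ 18.015 g/mol = 0.03974 mol
mass O = 0.896 − (0.5377 + 0.04006) = 0.3183 g → mol O = 0.3183 ÷ 15.999 = 0.01989 mol
Divide by the smallest (0.01989 mol): C 2.250, H 1.998, O 1.000
Multiplying each by 4 gives whole numbers: C 9.00, H 7.99, O 4.00
Empirical formula: C9H8O4
Empirical-formula mass = 180.16 g/mol; 540 ÷ 180.16 ≈ 3, so the molecular formula is C27H24O12.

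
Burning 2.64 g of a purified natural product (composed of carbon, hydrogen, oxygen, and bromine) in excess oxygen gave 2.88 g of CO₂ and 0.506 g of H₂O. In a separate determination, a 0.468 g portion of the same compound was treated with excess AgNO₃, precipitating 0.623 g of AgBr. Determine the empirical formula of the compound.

C7H6Br2O2

mol C = 2.88 g CO₂ ÷ 44.009 g/mol = 0.06544 mol
mol H = 2 × 0.506 g H₂O ÷ 18.015 g/mol = 0.05618 mol
From the AgBr data: mol Br per gram of compound = (0.623 ÷ 187.772) ÷ 0.468 = 0.007089 mol/g, so in the 2.64 g combustion sample mol Br = 0.01872 mol
mass O = 2.64 − (0.7860 + 0.05662 + 1.495) = 0.3019 g → mol O = 0.3019 ÷ 15.999 = 0.01887 mol
Divide by the smallest (0.01872 mol): C 3.497, H 3.001, Br 1.000, O 1.008
Multiplying each by 2 gives whole numbers: C 6.99, H 6.00, Br 2.00, O 2.02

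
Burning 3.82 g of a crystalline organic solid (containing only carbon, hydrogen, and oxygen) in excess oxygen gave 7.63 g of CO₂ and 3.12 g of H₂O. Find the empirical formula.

C2H4O

mol C = 7.63 g CO₂ ÷ 44.009 g/mol = 0.1734 mol
mol H = 2 × 3.12 g H₂O ÷ 18.015 g/mol = 0.3464 mol
mass O = 3.82 − (2.082 + 0.3491) = 1.388 g → mol O = 1.388 ÷ 15.999 = 0.08678 mol
Divide by the smallest (0.08678 mol): C 1.998, H 3.991, O 1.000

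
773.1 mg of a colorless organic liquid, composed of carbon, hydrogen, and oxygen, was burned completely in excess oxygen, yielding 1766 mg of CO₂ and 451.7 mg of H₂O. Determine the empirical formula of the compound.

mol C = 1.766 g CO₂ ÷ 44.009 g/mol = 0.040128 mol
mol H = 2 × 0.4517 g H₂O ÷ 18.015 g/mol = 0.050147 mol
mass O = 0.7731 − (0.48198 + 0.050548) = 0.24057 g → mol O = 0.24057 ÷ 15.999 = 0.015037 mol
Divide by the smallest (0.015037 mol): C 2.669, H 3.335, O 1.000
Multiplying each by 3 gives whole numbers: C 8.01, H 10.00, O 3.00

C8H10O3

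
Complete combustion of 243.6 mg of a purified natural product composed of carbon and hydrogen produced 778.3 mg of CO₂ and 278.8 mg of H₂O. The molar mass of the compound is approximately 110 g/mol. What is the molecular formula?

C8H14

mol C = 0.7783 g CO₂ ÷ 44.009 g/mol = 0.017685 mol
mol H = 2 × 0.2788 g H₂O ÷ 18.015 g/mol = 0.030952 mol
Divide by the smallest (0.017685 mol): C 1.000, H 1.750
Multiplying each by 4 gives whole numbers: C 4.00, H 7.00
Empirical formula: C4H7
Empirical-formula mass = 55.10 g/mol; 110 ÷ 55.10 ≈ 2, so the molecular formula is C8H14.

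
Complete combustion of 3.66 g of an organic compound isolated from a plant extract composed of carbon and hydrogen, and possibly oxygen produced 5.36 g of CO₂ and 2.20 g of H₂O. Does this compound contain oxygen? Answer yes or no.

mol C = 5.36 g CO₂ ÷ 44.009 g/mol = 0.1218 mol
mol H = 2 × 2.20 g H₂O ÷ 18.015 g/mol = 0.2442 mol
C and H account for only 1.709 g of the 3.66 g sample; the remaining 1.951 g must be oxygen.

yes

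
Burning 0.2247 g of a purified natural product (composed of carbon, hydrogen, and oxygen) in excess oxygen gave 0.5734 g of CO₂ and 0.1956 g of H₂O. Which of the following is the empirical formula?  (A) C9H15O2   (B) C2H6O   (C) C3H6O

mol C = 0.5734 g CO₂ ÷ 44.009 g/mol = 0.013029 mol
mol H = 2 × 0.1956 g H₂O ÷ 18.015 g/mol = 0.021715 mol
mass O = 0.2247 − (0.15649 + 0.021889) = 0.046318 g → mol O = 0.046318 ÷ 15.999 = 0.0028950 mol
Divide by the smallest (0.0028950 mol): C 4.500, H 7.501, O 1.000
Multiplying each by 2 gives whole numbers: C 9.00, H 15.00, O 2.00

(A) C9H15O2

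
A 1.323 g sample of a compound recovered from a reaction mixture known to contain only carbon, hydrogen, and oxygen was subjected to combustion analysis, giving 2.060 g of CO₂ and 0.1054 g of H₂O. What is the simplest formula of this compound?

mol C = 2.060 g CO₂ ÷ 44.009 g/mol = 0.046809 mol
mol H = 2 × 0.1054 g H₂O ÷ 18.015 g/mol = 0.011701 mol
mass O = 1.323 − (0.56222 + 0.011795) = 0.74899 g → mol O = 0.74899 ÷ 15.999 = 0.046815 mol
Divide by the smallest (0.011701 mol): C 4.000, H 1.000, O 4.001

C4HO4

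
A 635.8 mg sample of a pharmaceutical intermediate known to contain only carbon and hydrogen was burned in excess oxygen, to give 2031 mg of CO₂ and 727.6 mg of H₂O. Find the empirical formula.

mol C = 2.031 g CO₂ ÷ 44.009 g/mol = 0.046150 mol
mol H = 2 × 0.7276 g H₂O ÷ 18.015 g/mol = 0.080777 mol
Divide by the smallest (0.046150 mol): C 1.000, H 1.750
Multiplying each by 4 gives whole numbers: C 4.00, H 7.00

C4H7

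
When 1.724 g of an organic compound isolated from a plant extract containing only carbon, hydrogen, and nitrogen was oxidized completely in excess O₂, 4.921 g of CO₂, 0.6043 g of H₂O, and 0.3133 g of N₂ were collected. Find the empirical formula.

C5H3N

mol C = 4.921 g CO₂ ÷ 44.009 g/mol = 0.11182 mol
mol H = 2 × 0.6043 g H₂O ÷ 18.015 g/mol = 0.067089 mol
mol N = 2 × 0.3133 g N₂ ÷ 28.014 g/mol = 0.022367 mol
Divide by the smallest (0.022367 mol): C 4.999, H 2.999, N 1.000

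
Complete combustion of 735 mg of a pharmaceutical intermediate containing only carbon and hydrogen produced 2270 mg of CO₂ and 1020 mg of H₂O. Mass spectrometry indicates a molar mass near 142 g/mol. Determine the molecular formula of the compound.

C10H22

mol C = 2.27 g CO₂ ÷ 44.009 g/mol = 0.05158 mol
mol H = 2 × 1.02 g H₂O ÷ 18.015 g/mol = 0.1132 mol
Divide by the smallest (0.05158 mol): C 1.000, H 2.195
Multiplying each by 5 gives whole numbers: C 5.00, H 10.98
Empirical formula: C5H11
Empirical-formula mass = 71.14 g/mol; 142 ÷ 71.14 ≈ 2, so the molecular formula is C10H22.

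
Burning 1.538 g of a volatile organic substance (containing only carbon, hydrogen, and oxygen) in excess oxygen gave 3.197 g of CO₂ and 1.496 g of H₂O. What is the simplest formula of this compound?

mol C = 3.197 g CO₂ ÷ 44.009 g/mol = 0.072644 mol
mol H = 2 × 1.496 g H₂O ÷ 18.015 g/mol = 0.16608 mol
mass O = 1.538 − (0.87253 + 0.16741) = 0.49806 g → mol O = 0.49806 ÷ 15.999 = 0.031131 mol
Divide by the smallest (0.031131 mol): C 2.334, H 5.335, O 1.000
Multiplying each by 3 gives whole numbers: C 7.00, H 16.01, O 3.00

C7H16O3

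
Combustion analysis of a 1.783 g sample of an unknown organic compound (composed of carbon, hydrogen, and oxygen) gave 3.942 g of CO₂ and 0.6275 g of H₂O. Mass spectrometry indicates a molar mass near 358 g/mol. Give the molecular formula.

mol C = 3.942 g CO₂ ÷ 44.009 g/mol = 0.089573 mol
mol H = 2 × 0.6275 g H₂O ÷ 18.015 g/mol = 0.069664 mol
mass O = 1.783 − (1.0759 + 0.070221) = 0.63692 g → mol O = 0.63692 ÷ 15.999 = 0.039810 mol
Divide by the smallest (0.039810 mol): C 2.250, H 1.750, O 1.000
Multiplying each by 4 gives whole numbers: C 9.00, H 7.00, O 4.00
Empirical formula: C9H7O4
Empirical-formula mass = 179.15 g/mol; 358 ÷ 179.15 ≈ 2, so the molecular formula is C18H14O8.

C18H14O8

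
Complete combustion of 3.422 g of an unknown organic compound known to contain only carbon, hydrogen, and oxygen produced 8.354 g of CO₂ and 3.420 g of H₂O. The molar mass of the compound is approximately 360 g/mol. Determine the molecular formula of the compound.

mol C = 8.354 g CO₂ ÷ 44.009 g/mol = 0.18982 mol
mol H = 2 × 3.420 g H₂O ÷ 18.015 g/mol = 0.37968 mol
mass O = 3.422 − (2.2800 + 0.38272) = 0.75929 g → mol O = 0.75929 ÷ 15.999 = 0.047459 mol
Divide by the smallest (0.047459 mol): C 4.000, H 8.000, O 1.000
Empirical formula: C4H8O
Empirical-formula mass = 72.11 g/mol; 360 ÷ 72.11 ≈ 5, so the molecular formula is C20H40O5.

C20H40O5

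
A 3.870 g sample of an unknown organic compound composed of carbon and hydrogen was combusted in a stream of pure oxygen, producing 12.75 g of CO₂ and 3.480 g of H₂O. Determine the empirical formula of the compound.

C3H4

mol C = 12.75 g CO₂ ÷ 44.009 g/mol = 0.28971 mol
mol H = 2 × 3.480 g H₂O ÷ 18.015 g/mol = 0.38634 mol
Divide by the smallest (0.28971 mol): C 1.000, H 1.334
Multiplying each by 3 gives whole numbers: C 3.00, H 4.00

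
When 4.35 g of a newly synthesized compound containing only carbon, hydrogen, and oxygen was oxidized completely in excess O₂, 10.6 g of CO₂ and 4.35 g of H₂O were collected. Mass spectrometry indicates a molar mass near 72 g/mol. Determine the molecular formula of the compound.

mol C = 10.6 g CO₂ ÷ 44.009 g/mol = 0.2409 mol
mol H = 2 × 4.35 g H₂O ÷ 18.015 g/mol = 0.4829 mol
mass O = 4.35 − (2.893 + 0.4868) = 0.9702 g → mol O = 0.9702 ÷ 15.999 = 0.06064 mol
Divide by the smallest (0.06064 mol): C 3.972, H 7.963, O 1.000
Empirical formula: C4H8O
Empirical-formula mass = 72.11 g/mol; 72 ÷ 72.11 ≈ 1, so the molecular formula is C4H8O.

C4H8O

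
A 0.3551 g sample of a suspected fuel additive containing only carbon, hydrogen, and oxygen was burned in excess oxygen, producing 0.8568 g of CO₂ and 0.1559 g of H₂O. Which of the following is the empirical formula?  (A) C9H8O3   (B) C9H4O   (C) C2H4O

(A) C9H8O3

mol C = 0.8568 g CO₂ ÷ 44.009 g/mol = 0.019469 mol
mol H = 2 × 0.1559 g H₂O ÷ 18.015 g/mol = 0.017308 mol
mass O = 0.3551 − (0.23384 + 0.017446) = 0.10381 g → mol O = 0.10381 ÷ 15.999 = 0.0064888 mol
Divide by the smallest (0.0064888 mol): C 3.000, H 2.667, O 1.000
Multiplying each by 3 gives whole numbers: C 9.00, H 8.00, O 3.00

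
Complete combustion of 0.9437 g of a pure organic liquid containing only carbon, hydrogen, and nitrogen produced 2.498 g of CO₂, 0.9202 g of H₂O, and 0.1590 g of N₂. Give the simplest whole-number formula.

C5H9N

mol C = 2.498 g CO₂ ÷ 44.009 g/mol = 0.056761 mol
mol H = 2 × 0.9202 g H₂O ÷ 18.015 g/mol = 0.10216 mol
mol N = 2 × 0.1590 g N₂ ÷ 28.014 g/mol = 0.011351 mol
Divide by the smallest (0.011351 mol): C 5.000, H 9.000, N 1.000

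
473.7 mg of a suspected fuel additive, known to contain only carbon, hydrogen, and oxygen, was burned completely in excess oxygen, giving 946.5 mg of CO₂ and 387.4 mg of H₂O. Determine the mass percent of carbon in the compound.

54.53%

mol C = 0.9465 g CO₂ ÷ 44.009 g/mol = 0.021507 mol
mol H = 2 × 0.3874 g H₂O ÷ 18.015 g/mol = 0.043009 mol
mass O = 0.4737 − (0.25832 + 0.043353) = 0.17203 g → mol O = 0.17203 ÷ 15.999 = 0.010752 mol
mass % C = 0.25832 g ÷ 0.4737 g × 100%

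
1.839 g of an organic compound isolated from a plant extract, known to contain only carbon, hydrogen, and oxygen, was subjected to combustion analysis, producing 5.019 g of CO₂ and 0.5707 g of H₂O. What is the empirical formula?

mol C = 5.019 g CO₂ ÷ 44.009 g/mol = 0.11404 mol
mol H = 2 × 0.5707 g H₂O ÷ 18.015 g/mol = 0.063358 mol
mass O = 1.839 − (1.3698 + 0.063865) = 0.40534 g → mol O = 0.40534 ÷ 15.999 = 0.025335 mol
Divide by the smallest (0.025335 mol): C 4.501, H 2.501, O 1.000
Multiplying each by 2 gives whole numbers: C 9.00, H 5.00, O 2.00

C9H5O2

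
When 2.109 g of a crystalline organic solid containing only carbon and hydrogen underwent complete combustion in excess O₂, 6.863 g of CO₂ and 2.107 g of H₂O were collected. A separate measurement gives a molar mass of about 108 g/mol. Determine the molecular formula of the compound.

C8H12

mol C = 6.863 g CO₂ ÷ 44.009 g/mol = 0.15595 mol
mol H = 2 × 2.107 g H₂O ÷ 18.015 g/mol = 0.23392 mol
Divide by the smallest (0.15595 mol): C 1.000, H 1.500
Multiplying each by 2 gives whole numbers: C 2.00, H 3.00
Empirical formula: C2H3
Empirical-formula mass = 27.05 g/mol; 108 ÷ 27.05 ≈ 4, so the molecular formula is C8H12.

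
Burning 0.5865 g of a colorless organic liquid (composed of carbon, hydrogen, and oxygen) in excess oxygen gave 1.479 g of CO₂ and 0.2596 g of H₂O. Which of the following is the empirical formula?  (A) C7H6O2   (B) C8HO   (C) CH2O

(A) C7H6O2

mol C = 1.479 g CO₂ ÷ 44.009 g/mol = 0.033607 mol
mol H = 2 × 0.2596 g H₂O ÷ 18.015 g/mol = 0.028820 mol
mass O = 0.5865 − (0.40365 + 0.029051) = 0.15380 g → mol O = 0.15380 ÷ 15.999 = 0.0096130 mol
Divide by the smallest (0.0096130 mol): C 3.496, H 2.998, O 1.000
Multiplying each by 2 gives whole numbers: C 6.99, H 6.00, O 2.00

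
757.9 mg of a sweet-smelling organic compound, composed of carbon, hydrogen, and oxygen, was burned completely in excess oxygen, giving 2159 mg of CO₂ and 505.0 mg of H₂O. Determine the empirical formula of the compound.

C7H8O

mol C = 2.159 g CO₂ ÷ 44.009 g/mol = 0.049058 mol
mol H = 2 × 0.5050 g H₂O ÷ 18.015 g/mol = 0.056064 mol
mass O = 0.7579 − (0.58924 + 0.056513) = 0.11215 g → mol O = 0.11215 ÷ 15.999 = 0.0070098 mol
Divide by the smallest (0.0070098 mol): C 6.999, H 7.998, O 1.000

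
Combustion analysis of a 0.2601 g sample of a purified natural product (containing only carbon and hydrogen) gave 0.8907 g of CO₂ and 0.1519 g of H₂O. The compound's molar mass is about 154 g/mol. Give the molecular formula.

mol C = 0.8907 g CO₂ ÷ 44.009 g/mol = 0.020239 mol
mol H = 2 × 0.1519 g H₂O ÷ 18.015 g/mol = 0.016864 mol
Divide by the smallest (0.016864 mol): C 1.200, H 1.000
Multiplying each by 5 gives whole numbers: C 6.00, H 5.00
Empirical formula: C6H5
Empirical-formula mass = 77.11 g/mol; 154 ÷ 77.11 ≈ 2, so the molecular formula is C12H10.

C12H10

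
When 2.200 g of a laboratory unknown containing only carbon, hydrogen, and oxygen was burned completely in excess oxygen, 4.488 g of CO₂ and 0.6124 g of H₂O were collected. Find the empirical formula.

mol C = 4.488 g CO₂ ÷ 44.009 g/mol = 0.10198 mol
mol H = 2 × 0.6124 g H₂O ÷ 18.015 g/mol = 0.067988 mol
mass O = 2.200 − (1.2249 + 0.068532) = 0.90660 g → mol O = 0.90660 ÷ 15.999 = 0.056666 mol
Divide by the smallest (0.056666 mol): C 1.800, H 1.200, O 1.000
Multiplying each by 5 gives whole numbers: C 9.00, H 6.00, O 5.00

C9H6O5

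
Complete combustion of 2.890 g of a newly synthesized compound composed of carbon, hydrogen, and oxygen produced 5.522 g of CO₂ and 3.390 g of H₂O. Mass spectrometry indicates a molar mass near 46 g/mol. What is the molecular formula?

C2H6O

mol C = 5.522 g CO₂ ÷ 44.009 g/mol = 0.12547 mol
mol H = 2 × 3.390 g H₂O ÷ 18.015 g/mol = 0.37635 mol
mass O = 2.890 − (1.5071 + 0.37936) = 1.0036 g → mol O = 1.0036 ÷ 15.999 = 0.062727 mol
Divide by the smallest (0.062727 mol): C 2.000, H 6.000, O 1.000
Empirical formula: C2H6O
Empirical-formula mass = 46.07 g/mol; 46 ÷ 46.07 ≈ 1, so the molecular formula is C2H6O.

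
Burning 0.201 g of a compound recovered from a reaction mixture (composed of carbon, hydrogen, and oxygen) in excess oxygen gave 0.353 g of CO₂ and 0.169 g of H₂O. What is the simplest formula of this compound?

mol C = 0.353 g CO₂ ÷ 44.009 g/mol = 0.008021 mol
mol H = 2 × 0.169 g H₂O ÷ 18.015 g/mol = 0.01876 mol
mass O = 0.201 − (0.09634 + 0.01891) = 0.08575 g → mol O = 0.08575 ÷ 15.999 = 0.005359 mol
Divide by the smallest (0.005359 mol): C 1.497, H 3.501, O 1.000
Multiplying each by 2 gives whole numbers: C 2.99, H 7.00, O 2.00

C3H7O2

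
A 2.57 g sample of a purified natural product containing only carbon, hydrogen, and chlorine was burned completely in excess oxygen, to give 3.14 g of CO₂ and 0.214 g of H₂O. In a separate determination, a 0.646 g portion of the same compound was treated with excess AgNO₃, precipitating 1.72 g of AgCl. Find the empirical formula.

C3HCl2

mol C = 3.14 g CO₂ ÷ 44.009 g/mol = 0.07135 mol
mol H = 2 × 0.214 g H₂O ÷ 18.015 g/mol = 0.02376 mol
From the AgCl data: mol Cl per gram of compound = (1.72 ÷ 143.318) ÷ 0.646 = 0.01858 mol/g, so in the 2.57 g combustion sample mol Cl = 0.04775 mol
Divide by the smallest (0.02376 mol): C 3.003, H 1.000, Cl 2.010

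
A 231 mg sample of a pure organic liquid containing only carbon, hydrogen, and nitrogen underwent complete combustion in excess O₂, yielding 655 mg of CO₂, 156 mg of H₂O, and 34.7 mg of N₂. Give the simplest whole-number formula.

C6H7N

mol C = 0.655 g CO₂ ÷ 44.009 g/mol = 0.01488 mol
mol H = 2 × 0.156 g H₂O ÷ 18.015 g/mol = 0.01732 mol
mol N = 2 × 0.0347 g N₂ ÷ 28.014 g/mol = 0.002477 mol
Divide by the smallest (0.002477 mol): C 6.008, H 6.991, N 1.000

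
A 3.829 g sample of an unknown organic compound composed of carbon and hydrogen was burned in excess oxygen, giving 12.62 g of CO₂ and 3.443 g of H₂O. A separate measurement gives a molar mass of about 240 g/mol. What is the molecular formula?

mol C = 12.62 g CO₂ ÷ 44.009 g/mol = 0.28676 mol
mol H = 2 × 3.443 g H₂O ÷ 18.015 g/mol = 0.38224 mol
Divide by the smallest (0.28676 mol): C 1.000, H 1.333
Multiplying each by 3 gives whole numbers: C 3.00, H 4.00
Empirical formula: C3H4
Empirical-formula mass = 40.06 g/mol; 240 ÷ 40.06 ≈ 6, so the molecular formula is C18H24.

C18H24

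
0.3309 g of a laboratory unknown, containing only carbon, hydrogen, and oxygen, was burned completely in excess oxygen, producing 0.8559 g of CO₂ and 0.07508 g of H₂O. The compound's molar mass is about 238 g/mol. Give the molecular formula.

C14H6O4

mol C = 0.8559 g CO₂ ÷ 44.009 g/mol = 0.019448 mol
mol H = 2 × 0.07508 g H₂O ÷ 18.015 g/mol = 0.0083353 mol
mass O = 0.3309 − (0.23359 + 0.0084020) = 0.088905 g → mol O = 0.088905 ÷ 15.999 = 0.0055569 mol
Divide by the smallest (0.0055569 mol): C 3.500, H 1.500, O 1.000
Multiplying each by 2 gives whole numbers: C 7.00, H 3.00, O 2.00
Empirical formula: C7H3O2
Empirical-formula mass = 119.10 g/mol; 238 ÷ 119.10 ≈ 2, so the molecular formula is C14H6O4.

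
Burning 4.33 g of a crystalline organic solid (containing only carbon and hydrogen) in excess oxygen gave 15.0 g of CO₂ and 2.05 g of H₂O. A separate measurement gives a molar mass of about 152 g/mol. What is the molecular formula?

C12H8

mol C = 15.0 g CO₂ ÷ 44.009 g/mol = 0.3408 mol
mol H = 2 × 2.05 g H₂O ÷ 18.015 g/mol = 0.2276 mol
Divide by the smallest (0.2276 mol): C 1.498, H 1.000
Multiplying each by 2 gives whole numbers: C 3.00, H 2.00
Empirical formula: C3H2
Empirical-formula mass = 38.05 g/mol; 152 ÷ 38.05 ≈ 4, so the molecular formula is C12H8.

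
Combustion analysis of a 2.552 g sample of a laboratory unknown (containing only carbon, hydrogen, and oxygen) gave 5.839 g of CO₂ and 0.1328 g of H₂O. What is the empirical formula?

C9HO4

mol C = 5.839 g CO₂ ÷ 44.009 g/mol = 0.13268 mol
mol H = 2 × 0.1328 g H₂O ÷ 18.015 g/mol = 0.014743 mol
mass O = 2.552 − (1.5936 + 0.014861) = 0.94355 g → mol O = 0.94355 ÷ 15.999 = 0.058976 mol
Divide by the smallest (0.014743 mol): C 8.999, H 1.000, O 4.000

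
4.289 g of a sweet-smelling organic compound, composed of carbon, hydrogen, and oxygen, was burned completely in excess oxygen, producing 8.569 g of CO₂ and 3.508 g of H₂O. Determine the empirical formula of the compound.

C2H4O

mol C = 8.569 g CO₂ ÷ 44.009 g/mol = 0.19471 mol
mol H = 2 × 3.508 g H₂O ÷ 18.015 g/mol = 0.38945 mol
mass O = 4.289 − (2.3387 + 0.39257) = 1.5578 g → mol O = 1.5578 ÷ 15.999 = 0.097367 mol
Divide by the smallest (0.097367 mol): C 2.000, H 4.000, O 1.000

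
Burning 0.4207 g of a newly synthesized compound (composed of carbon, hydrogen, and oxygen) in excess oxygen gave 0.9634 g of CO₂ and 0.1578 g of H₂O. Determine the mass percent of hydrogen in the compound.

4.20%

mol C = 0.9634 g CO₂ ÷ 44.009 g/mol = 0.021891 mol
mol H = 2 × 0.1578 g H₂O ÷ 18.015 g/mol = 0.017519 mol
mass O = 0.4207 − (0.26293 + 0.017659) = 0.14011 g → mol O = 0.14011 ÷ 15.999 = 0.0087573 mol
mass % H = 0.017659 g ÷ 0.4207 g × 100%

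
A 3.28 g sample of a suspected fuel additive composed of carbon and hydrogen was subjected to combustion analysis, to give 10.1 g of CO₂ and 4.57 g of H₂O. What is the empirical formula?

mol C = 10.1 g CO₂ ÷ 44.009 g/mol = 0.2295 mol
mol H = 2 × 4.57 g H₂O ÷ 18.015 g/mol = 0.5074 mol
Divide by the smallest (0.2295 mol): C 1.000, H 2.211
Multiplying each by 5 gives whole numbers: C 5.00, H 11.05

C5H11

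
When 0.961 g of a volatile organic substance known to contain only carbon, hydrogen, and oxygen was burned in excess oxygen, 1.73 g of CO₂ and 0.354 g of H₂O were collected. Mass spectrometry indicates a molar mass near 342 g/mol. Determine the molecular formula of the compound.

C14H14O10

mol C = 1.73 g CO₂ ÷ 44.009 g/mol = 0.03931 mol
mol H = 2 × 0.354 g H₂O ÷ 18.015 g/mol = 0.03930 mol
mass O = 0.961 − (0.4722 + 0.03961) = 0.4492 g → mol O = 0.4492 ÷ 15.999 = 0.02808 mol
Divide by the smallest (0.02808 mol): C 1.400, H 1.400, O 1.000
Multiplying each by 5 gives whole numbers: C 7.00, H 7.00, O 5.00
Empirical formula: C7H7O5
Empirical-formula mass = 171.13 g/mol; 342 ÷ 171.13 ≈ 2, so the molecular formula is C14H14O10.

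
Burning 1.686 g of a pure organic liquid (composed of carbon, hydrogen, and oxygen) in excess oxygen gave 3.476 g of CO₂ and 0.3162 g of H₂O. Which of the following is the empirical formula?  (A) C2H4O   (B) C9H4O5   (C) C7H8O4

mol C = 3.476 g CO₂ ÷ 44.009 g/mol = 0.078984 mol
mol H = 2 × 0.3162 g H₂O ÷ 18.015 g/mol = 0.035104 mol
mass O = 1.686 − (0.94867 + 0.035385) = 0.70194 g → mol O = 0.70194 ÷ 15.999 = 0.043874 mol
Divide by the smallest (0.035104 mol): C 2.250, H 1.000, O 1.250
Multiplying each by 4 gives whole numbers: C 9.00, H 4.00, O 5.00

(B) C9H4O5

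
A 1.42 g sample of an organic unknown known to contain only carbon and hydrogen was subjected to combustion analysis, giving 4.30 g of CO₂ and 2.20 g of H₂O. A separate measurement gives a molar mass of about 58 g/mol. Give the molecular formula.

C4H10

mol C = 4.30 g CO₂ ÷ 44.009 g/mol = 0.09771 mol
mol H = 2 × 2.20 g H₂O ÷ 18.015 g/mol = 0.2442 mol
Divide by the smallest (0.09771 mol): C 1.000, H 2.500
Multiplying each by 2 gives whole numbers: C 2.00, H 5.00
Empirical formula: C2H5
Empirical-formula mass = 29.06 g/mol; 58 ÷ 29.06 ≈ 2, so the molecular formula is C4H10.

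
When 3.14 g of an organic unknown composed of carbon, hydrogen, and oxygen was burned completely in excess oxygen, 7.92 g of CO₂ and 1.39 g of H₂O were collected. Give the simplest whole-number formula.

C7H6O2

mol C = 7.92 g CO₂ ÷ 44.009 g/mol = 0.1800 mol
mol H = 2 × 1.39 g H₂O ÷ 18.015 g/mol = 0.1543 mol
mass O = 3.14 − (2.162 + 0.1556) = 0.8229 g → mol O = 0.8229 ÷ 15.999 = 0.05144 mol
Divide by the smallest (0.05144 mol): C 3.499, H 3.000, O 1.000
Multiplying each by 2 gives whole numbers: C 7.00, H 6.00, O 2.00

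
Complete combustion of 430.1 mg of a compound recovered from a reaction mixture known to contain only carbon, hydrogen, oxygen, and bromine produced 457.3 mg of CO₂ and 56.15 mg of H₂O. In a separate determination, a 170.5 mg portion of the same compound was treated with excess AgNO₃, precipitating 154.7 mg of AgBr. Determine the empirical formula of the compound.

mol C = 0.4573 g CO₂ ÷ 44.009 g/mol = 0.010391 mol
mol H = 2 × 0.05615 g H₂O ÷ 18.015 g/mol = 0.0062337 mol
From the AgBr data: mol Br per gram of compound = (0.1547 ÷ 187.772) ÷ 0.1705 = 0.0048321 mol/g, so in the 0.4301 g combustion sample mol Br = 0.0020783 mol
mass O = 0.4301 − (0.12481 + 0.0062836 + 0.16606) = 0.13295 g → mol O = 0.13295 ÷ 15.999 = 0.0083097 mol
Divide by the smallest (0.0020783 mol): C 5.000, H 2.999, Br 1.000, O 3.998

C5H3BrO4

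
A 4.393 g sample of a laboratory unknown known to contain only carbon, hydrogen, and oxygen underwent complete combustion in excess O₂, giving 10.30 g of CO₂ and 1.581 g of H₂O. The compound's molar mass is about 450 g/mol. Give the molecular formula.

C24H18O9

mol C = 10.30 g CO₂ ÷ 44.009 g/mol = 0.23404 mol
mol H = 2 × 1.581 g H₂O ÷ 18.015 g/mol = 0.17552 mol
mass O = 4.393 − (2.8111 + 0.17692) = 1.4050 g → mol O = 1.4050 ÷ 15.999 = 0.087817 mol
Divide by the smallest (0.087817 mol): C 2.665, H 1.999, O 1.000
Multiplying each by 3 gives whole numbers: C 8.00, H 6.00, O 3.00
Empirical formula: C8H6O3
Empirical-formula mass = 150.13 g/mol; 450 ÷ 150.13 ≈ 3, so the molecular formula is C24H18O9.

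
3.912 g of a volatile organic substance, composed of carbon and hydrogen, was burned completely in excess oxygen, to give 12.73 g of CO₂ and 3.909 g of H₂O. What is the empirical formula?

mol C = 12.73 g CO₂ ÷ 44.009 g/mol = 0.28926 mol
mol H = 2 × 3.909 g H₂O ÷ 18.015 g/mol = 0.43397 mol
Divide by the smallest (0.28926 mol): C 1.000, H 1.500
Multiplying each by 2 gives whole numbers: C 2.00, H 3.00

C2H3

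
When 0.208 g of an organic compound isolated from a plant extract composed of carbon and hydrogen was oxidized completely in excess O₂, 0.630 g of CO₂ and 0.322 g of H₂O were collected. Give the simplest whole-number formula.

C2H5

mol C = 0.630 g CO₂ ÷ 44.009 g/mol = 0.01432 mol
mol H = 2 × 0.322 g H₂O ÷ 18.015 g/mol = 0.03575 mol
Divide by the smallest (0.01432 mol): C 1.000, H 2.497
Multiplying each by 2 gives whole numbers: C 2.00, H 4.99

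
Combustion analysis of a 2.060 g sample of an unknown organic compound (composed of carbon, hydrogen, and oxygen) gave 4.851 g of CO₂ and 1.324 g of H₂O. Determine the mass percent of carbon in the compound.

64.27%

mol C = 4.851 g CO₂ ÷ 44.009 g/mol = 0.11023 mol
mol H = 2 × 1.324 g H₂O ÷ 18.015 g/mol = 0.14699 mol
mass O = 2.060 − (1.3239 + 0.14816) = 0.58789 g → mol O = 0.58789 ÷ 15.999 = 0.036746 mol
mass % C = 1.3239 g ÷ 2.060 g × 100%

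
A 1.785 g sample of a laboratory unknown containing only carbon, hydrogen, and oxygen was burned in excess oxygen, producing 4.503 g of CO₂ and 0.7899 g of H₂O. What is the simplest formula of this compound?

mol C = 4.503 g CO₂ ÷ 44.009 g/mol = 0.10232 mol
mol H = 2 × 0.7899 g H₂O ÷ 18.015 g/mol = 0.087694 mol
mass O = 1.785 − (1.2290 + 0.088395) = 0.46764 g → mol O = 0.46764 ÷ 15.999 = 0.029229 mol
Divide by the smallest (0.029229 mol): C 3.501, H 3.000, O 1.000
Multiplying each by 2 gives whole numbers: C 7.00, H 6.00, O 2.00

C7H6O2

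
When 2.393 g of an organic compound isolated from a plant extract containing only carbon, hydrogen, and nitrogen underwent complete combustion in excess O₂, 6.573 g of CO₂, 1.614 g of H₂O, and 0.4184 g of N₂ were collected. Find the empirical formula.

C5H6N

mol C = 6.573 g CO₂ ÷ 44.009 g/mol = 0.14936 mol
mol H = 2 × 1.614 g H₂O ÷ 18.015 g/mol = 0.17918 mol
mol N = 2 × 0.4184 g N₂ ÷ 28.014 g/mol = 0.029871 mol
Divide by the smallest (0.029871 mol): C 5.000, H 5.999, N 1.000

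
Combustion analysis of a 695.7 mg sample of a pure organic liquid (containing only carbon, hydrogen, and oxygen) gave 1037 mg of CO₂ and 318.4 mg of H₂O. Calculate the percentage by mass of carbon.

40.68%

mol C = 1.037 g CO₂ ÷ 44.009 g/mol = 0.023563 mol
mol H = 2 × 0.3184 g H₂O ÷ 18.015 g/mol = 0.035348 mol
mass O = 0.6957 − (0.28302 + 0.035631) = 0.37705 g → mol O = 0.37705 ÷ 15.999 = 0.023567 mol
mass % C = 0.28302 g ÷ 0.6957 g × 100%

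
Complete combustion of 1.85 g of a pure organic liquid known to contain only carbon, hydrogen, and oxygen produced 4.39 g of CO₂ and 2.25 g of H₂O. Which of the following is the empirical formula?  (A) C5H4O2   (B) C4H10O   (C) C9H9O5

(B) C4H10O

mol C = 4.39 g CO₂ ÷ 44.009 g/mol = 0.09975 mol
mol H = 2 × 2.25 g H₂O ÷ 18.015 g/mol = 0.2498 mol
mass O = 1.85 − (1.198 + 0.2518) = 0.4001 g → mol O = 0.4001 ÷ 15.999 = 0.02501 mol
Divide by the smallest (0.02501 mol): C 3.989, H 9.989, O 1.000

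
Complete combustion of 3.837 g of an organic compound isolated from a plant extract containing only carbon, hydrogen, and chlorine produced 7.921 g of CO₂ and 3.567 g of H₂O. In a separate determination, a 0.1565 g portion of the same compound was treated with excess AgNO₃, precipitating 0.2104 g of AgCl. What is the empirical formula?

C5H11Cl

mol C = 7.921 g CO₂ ÷ 44.009 g/mol = 0.17999 mol
mol H = 2 × 3.567 g H₂O ÷ 18.015 g/mol = 0.39600 mol
From the AgCl data: mol Cl per gram of compound = (0.2104 ÷ 143.318) ÷ 0.1565 = 0.0093806 mol/g, so in the 3.837 g combustion sample mol Cl = 0.035993 mol
Divide by the smallest (0.035993 mol): C 5.001, H 11.002, Cl 1.000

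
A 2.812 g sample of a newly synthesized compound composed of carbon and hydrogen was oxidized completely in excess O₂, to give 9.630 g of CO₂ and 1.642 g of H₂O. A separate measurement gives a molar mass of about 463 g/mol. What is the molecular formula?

mol C = 9.630 g CO₂ ÷ 44.009 g/mol = 0.21882 mol
mol H = 2 × 1.642 g H₂O ÷ 18.015 g/mol = 0.18229 mol
Divide by the smallest (0.18229 mol): C 1.200, H 1.000
Multiplying each by 5 gives whole numbers: C 6.00, H 5.00
Empirical formula: C6H5
Empirical-formula mass = 77.11 g/mol; 463 ÷ 77.11 ≈ 6, so the molecular formula is C36H30.

C36H30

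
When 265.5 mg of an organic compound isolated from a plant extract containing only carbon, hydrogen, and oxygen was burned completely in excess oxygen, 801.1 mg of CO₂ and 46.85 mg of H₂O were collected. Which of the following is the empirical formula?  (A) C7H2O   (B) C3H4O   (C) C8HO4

mol C = 0.8011 g CO₂ ÷ 44.009 g/mol = 0.018203 mol
mol H = 2 × 0.04685 g H₂O ÷ 18.015 g/mol = 0.0052012 mol
mass O = 0.2655 − (0.21864 + 0.0052428) = 0.041620 g → mol O = 0.041620 ÷ 15.999 = 0.0026014 mol
Divide by the smallest (0.0026014 mol): C 6.997, H 1.999, O 1.000

(A) C7H2O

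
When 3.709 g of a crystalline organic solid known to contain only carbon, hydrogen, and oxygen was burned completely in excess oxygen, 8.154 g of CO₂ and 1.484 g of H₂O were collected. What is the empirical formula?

C9H8O4

mol C = 8.154 g CO₂ ÷ 44.009 g/mol = 0.18528 mol
mol H = 2 × 1.484 g H₂O ÷ 18.015 g/mol = 0.16475 mol
mass O = 3.709 − (2.2254 + 0.16607) = 1.3175 g → mol O = 1.3175 ÷ 15.999 = 0.082351 mol
Divide by the smallest (0.082351 mol): C 2.250, H 2.001, O 1.000
Multiplying each by 4 gives whole numbers: C 9.00, H 8.00, O 4.00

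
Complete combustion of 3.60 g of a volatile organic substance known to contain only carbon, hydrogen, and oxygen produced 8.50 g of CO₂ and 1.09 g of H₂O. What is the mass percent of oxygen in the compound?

32.2%

mol C = 8.50 g CO₂ ÷ 44.009 g/mol = 0.1931 mol
mol H = 2 × 1.09 g H₂O ÷ 18.015 g/mol = 0.1210 mol
mass O = 3.60 − (2.320 + 0.1220) = 1.158 g → mol O = 1.158 ÷ 15.999 = 0.07239 mol
mass % O = 1.158 g ÷ 3.60 g × 100%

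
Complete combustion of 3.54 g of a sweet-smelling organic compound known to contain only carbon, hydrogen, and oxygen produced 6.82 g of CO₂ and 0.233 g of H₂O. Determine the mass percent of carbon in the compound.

mol C = 6.82 g CO₂ ÷ 44.009 g/mol = 0.1550 mol
mol H = 2 × 0.233 g H₂O ÷ 18.015 g/mol = 0.02587 mol
mass O = 3.54 − (1.861 + 0.02607) = 1.653 g → mol O = 1.653 ÷ 15.999 = 0.1033 mol
mass % C = 1.861 g ÷ 3.54 g × 100%

52.6%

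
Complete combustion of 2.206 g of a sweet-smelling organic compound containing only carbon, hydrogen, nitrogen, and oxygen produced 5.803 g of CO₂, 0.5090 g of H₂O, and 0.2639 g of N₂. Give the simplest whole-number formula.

mol C = 5.803 g CO₂ ÷ 44.009 g/mol = 0.13186 mol
mol H = 2 × 0.5090 g H₂O ÷ 18.015 g/mol = 0.056508 mol
mol N = 2 × 0.2639 g N₂ ÷ 28.014 g/mol = 0.018841 mol
mass O = 2.206 − (1.5838 + 0.056961 + 0.26390) = 0.30138 g → mol O = 0.30138 ÷ 15.999 = 0.018837 mol
Divide by the smallest (0.018837 mol): C 7.000, H 3.000, N 1.000, O 1.000

C7H3NO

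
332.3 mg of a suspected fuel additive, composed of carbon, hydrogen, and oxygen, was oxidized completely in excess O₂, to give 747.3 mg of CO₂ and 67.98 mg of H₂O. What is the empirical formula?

C9H4O4

mol C = 0.7473 g CO₂ ÷ 44.009 g/mol = 0.016981 mol
mol H = 2 × 0.06798 g H₂O ÷ 18.015 g/mol = 0.0075470 mol
mass O = 0.3323 − (0.20395 + 0.0076074) = 0.12074 g → mol O = 0.12074 ÷ 15.999 = 0.0075466 mol
Divide by the smallest (0.0075466 mol): C 2.250, H 1.000, O 1.000
Multiplying each by 4 gives whole numbers: C 9.00, H 4.00, O 4.00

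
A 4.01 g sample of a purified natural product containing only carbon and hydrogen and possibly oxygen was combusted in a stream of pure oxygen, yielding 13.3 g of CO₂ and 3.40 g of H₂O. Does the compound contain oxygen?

no

mol C = 13.3 g CO₂ ÷ 44.009 g/mol = 0.3022 mol
mol H = 2 × 3.40 g H₂O ÷ 18.015 g/mol = 0.3775 mol
C and H together account for 4.010 g — essentially the entire 4.01 g sample — so the compound contains no oxygen.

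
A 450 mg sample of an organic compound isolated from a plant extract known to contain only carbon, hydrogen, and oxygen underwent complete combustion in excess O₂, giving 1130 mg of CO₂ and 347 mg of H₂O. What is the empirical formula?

C4H6O

mol C = 1.13 g CO₂ ÷ 44.009 g/mol = 0.02568 mol
mol H = 2 × 0.347 g H₂O ÷ 18.015 g/mol = 0.03852 mol
mass O = 0.450 − (0.3084 + 0.03883) = 0.1028 g → mol O = 0.1028 ÷ 15.999 = 0.006423 mol
Divide by the smallest (0.006423 mol): C 3.997, H 5.997, O 1.000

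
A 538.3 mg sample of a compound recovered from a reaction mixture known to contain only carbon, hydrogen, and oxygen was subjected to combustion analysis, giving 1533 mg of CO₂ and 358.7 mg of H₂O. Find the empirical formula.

mol C = 1.533 g CO₂ ÷ 44.009 g/mol = 0.034834 mol
mol H = 2 × 0.3587 g H₂O ÷ 18.015 g/mol = 0.039822 mol
mass O = 0.5383 − (0.41839 + 0.040141) = 0.079770 g → mol O = 0.079770 ÷ 15.999 = 0.0049860 mol
Divide by the smallest (0.0049860 mol): C 6.986, H 7.987, O 1.000

C7H8O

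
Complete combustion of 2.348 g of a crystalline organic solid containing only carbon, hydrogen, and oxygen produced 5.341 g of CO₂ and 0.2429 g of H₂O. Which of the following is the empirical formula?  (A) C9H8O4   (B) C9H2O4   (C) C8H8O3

(B) C9H2O4

mol C = 5.341 g CO₂ ÷ 44.009 g/mol = 0.12136 mol
mol H = 2 × 0.2429 g H₂O ÷ 18.015 g/mol = 0.026966 mol
mass O = 2.348 − (1.4577 + 0.027182) = 0.86314 g → mol O = 0.86314 ÷ 15.999 = 0.053950 mol
Divide by the smallest (0.026966 mol): C 4.500, H 1.000, O 2.001
Multiplying each by 2 gives whole numbers: C 9.00, H 2.00, O 4.00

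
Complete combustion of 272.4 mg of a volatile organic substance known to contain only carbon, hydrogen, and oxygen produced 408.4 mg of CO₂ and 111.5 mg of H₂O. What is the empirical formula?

mol C = 0.4084 g CO₂ ÷ 44.009 g/mol = 0.0092799 mol
mol H = 2 × 0.1115 g H₂O ÷ 18.015 g/mol = 0.012379 mol
mass O = 0.2724 − (0.11146 + 0.012478) = 0.14846 g → mol O = 0.14846 ÷ 15.999 = 0.0092794 mol
Divide by the smallest (0.0092794 mol): C 1.000, H 1.334, O 1.000
Multiplying each by 3 gives whole numbers: C 3.00, H 4.00, O 3.00

C3H4O3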